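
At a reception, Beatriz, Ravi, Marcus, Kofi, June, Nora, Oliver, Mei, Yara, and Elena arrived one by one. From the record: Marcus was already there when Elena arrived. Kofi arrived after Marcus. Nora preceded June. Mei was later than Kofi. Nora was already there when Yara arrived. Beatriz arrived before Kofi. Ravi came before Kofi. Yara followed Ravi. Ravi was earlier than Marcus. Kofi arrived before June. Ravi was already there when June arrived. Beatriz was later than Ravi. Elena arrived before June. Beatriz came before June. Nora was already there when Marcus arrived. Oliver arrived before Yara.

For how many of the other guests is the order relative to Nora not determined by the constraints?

3

Forced after Nora: Elena, June, Kofi, Marcus, Mei, and Yara.
That leaves Beatriz, Oliver, and Ravi with no forced order relative to Nora — 3.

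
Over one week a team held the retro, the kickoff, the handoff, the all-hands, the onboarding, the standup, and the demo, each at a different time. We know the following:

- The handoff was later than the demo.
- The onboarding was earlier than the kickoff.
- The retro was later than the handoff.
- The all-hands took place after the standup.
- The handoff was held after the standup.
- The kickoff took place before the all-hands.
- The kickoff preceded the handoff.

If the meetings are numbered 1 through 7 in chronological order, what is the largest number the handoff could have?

The handoff must come before the retro — 1 meeting forced after it.
Everything else can be placed before the handoff in some valid order, so the handoff can sit as late as position 7 − 1 = 6.

6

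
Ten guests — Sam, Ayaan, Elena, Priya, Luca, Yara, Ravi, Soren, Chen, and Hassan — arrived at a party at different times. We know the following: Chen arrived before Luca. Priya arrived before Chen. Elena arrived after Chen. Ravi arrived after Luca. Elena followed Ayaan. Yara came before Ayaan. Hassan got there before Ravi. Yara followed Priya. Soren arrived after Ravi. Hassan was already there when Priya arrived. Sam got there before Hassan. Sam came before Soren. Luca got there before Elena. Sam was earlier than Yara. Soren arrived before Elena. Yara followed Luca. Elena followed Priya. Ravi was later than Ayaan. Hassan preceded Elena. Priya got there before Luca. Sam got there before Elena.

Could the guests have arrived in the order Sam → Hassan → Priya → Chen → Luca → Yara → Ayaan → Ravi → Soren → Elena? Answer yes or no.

Check each stated constraint against the proposed order — e.g. Hassan is ahead of Elena; Sam is ahead of Elena. Every pair is in the required order; nothing is violated.

yes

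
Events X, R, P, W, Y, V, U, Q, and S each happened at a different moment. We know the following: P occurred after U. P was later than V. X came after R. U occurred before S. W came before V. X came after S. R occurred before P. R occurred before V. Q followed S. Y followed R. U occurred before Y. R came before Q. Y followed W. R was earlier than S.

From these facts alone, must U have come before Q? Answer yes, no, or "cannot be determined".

yes

Chain the constraints: U → S → Q. Each link is directly stated, so U comes before Q.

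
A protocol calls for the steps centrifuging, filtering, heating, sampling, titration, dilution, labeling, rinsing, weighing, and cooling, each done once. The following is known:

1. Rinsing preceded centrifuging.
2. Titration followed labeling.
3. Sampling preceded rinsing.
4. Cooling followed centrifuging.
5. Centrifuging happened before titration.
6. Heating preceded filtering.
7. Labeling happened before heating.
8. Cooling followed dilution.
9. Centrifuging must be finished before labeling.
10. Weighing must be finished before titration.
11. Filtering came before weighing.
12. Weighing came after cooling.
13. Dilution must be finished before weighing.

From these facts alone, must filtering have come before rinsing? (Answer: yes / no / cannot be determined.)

Tracing the constraints gives rinsing → centrifuging → labeling → heating → filtering, so rinsing must come before filtering.
That means filtering cannot be before rinsing.

no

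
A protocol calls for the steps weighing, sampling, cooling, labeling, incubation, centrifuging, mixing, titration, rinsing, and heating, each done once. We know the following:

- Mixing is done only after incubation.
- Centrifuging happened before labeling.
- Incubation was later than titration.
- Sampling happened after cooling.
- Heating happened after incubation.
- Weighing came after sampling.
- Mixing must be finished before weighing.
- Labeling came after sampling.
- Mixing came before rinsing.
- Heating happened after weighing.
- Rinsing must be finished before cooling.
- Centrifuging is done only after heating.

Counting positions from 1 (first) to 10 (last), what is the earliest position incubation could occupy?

Titration must come before incubation — 1 forced predecessor.
Nothing else is forced ahead of incubation, so its earliest slot is position 1 + 1 = 2.

2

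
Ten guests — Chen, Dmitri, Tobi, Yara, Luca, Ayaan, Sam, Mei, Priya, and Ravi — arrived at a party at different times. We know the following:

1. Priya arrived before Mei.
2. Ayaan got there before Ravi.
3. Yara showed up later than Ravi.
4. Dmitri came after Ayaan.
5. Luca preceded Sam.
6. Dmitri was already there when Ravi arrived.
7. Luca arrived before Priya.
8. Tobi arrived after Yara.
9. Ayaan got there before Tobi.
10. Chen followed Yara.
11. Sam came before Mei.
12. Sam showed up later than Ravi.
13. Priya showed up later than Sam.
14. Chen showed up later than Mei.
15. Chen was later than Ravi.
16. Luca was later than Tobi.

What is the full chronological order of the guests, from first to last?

The constraints fix every adjacent pair, so only one ordering works:
Ayaan → Dmitri → Ravi → Yara → Tobi → Luca → Sam → Priya → Mei → Chen.

Ayaan, Dmitri, Ravi, Yara, Tobi, Luca, Sam, Priya, Mei, Chen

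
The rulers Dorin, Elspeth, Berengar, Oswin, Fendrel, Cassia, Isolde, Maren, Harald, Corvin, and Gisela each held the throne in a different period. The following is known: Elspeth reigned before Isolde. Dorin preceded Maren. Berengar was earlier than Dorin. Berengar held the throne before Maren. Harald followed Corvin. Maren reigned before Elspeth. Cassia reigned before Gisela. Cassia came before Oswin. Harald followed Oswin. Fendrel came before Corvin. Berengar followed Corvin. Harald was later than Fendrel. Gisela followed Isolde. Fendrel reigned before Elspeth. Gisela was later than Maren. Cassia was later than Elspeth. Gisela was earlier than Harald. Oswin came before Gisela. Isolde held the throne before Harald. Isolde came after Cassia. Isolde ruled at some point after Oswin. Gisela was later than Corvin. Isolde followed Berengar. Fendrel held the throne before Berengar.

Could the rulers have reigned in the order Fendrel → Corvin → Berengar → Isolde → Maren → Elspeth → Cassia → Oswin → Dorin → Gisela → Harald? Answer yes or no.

no

The constraints require Elspeth before Isolde, but in the proposed sequence Isolde appears ahead of Elspeth. That one violation is enough.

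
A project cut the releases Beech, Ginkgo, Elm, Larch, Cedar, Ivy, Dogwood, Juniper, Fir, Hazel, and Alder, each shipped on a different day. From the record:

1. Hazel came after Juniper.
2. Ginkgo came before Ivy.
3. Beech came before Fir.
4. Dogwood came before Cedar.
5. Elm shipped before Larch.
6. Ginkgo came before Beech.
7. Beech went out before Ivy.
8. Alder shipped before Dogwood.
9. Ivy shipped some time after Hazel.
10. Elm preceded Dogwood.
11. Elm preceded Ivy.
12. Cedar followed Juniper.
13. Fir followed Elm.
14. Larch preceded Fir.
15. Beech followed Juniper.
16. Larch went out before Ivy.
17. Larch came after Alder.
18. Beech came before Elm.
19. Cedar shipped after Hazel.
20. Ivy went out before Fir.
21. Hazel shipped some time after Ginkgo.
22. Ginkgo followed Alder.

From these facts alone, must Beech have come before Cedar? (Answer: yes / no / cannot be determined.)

yes

Chain the constraints: Beech → Elm → Dogwood → Cedar. Each link is directly stated, so Beech comes before Cedar.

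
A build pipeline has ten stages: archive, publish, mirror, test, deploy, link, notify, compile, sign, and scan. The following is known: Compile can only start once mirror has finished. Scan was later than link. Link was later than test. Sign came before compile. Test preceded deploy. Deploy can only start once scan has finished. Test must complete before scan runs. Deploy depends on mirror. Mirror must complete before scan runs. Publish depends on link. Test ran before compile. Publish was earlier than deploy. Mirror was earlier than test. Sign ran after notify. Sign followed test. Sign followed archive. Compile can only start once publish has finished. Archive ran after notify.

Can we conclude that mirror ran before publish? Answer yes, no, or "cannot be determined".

yes

Chain the constraints: mirror → test → link → publish. Each link is directly stated, so mirror comes before publish.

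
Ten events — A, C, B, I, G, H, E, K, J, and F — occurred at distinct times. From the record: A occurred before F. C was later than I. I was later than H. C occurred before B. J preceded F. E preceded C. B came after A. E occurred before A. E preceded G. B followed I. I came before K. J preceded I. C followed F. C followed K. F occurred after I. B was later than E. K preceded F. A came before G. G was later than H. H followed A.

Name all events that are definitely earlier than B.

Directly stated before B: A, C, E, and I.
F reaches B via F → C → B.
H reaches B via H → I → B.
J reaches B via J → I → B.
Likewise K reaches B by chaining the stated constraints.
No chain forces G ahead of B.

A, C, E, F, H, I, J, K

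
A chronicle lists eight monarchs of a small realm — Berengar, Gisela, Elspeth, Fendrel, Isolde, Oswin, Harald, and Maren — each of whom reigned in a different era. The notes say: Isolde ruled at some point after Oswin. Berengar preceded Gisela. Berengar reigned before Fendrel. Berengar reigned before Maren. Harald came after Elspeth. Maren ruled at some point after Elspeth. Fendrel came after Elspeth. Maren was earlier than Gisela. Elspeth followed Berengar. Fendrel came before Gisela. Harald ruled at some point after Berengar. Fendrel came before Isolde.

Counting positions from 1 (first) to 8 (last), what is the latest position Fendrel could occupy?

Fendrel must come before Gisela and Isolde — 2 rulers forced after them.
Everything else can be placed before Fendrel in some valid order, so Fendrel can sit as late as position 8 − 2 = 6.

6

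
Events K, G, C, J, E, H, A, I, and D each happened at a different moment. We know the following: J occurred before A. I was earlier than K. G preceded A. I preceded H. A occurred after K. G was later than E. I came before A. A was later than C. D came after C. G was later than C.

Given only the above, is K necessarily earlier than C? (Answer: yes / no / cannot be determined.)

cannot be determined

No chain of stated constraints runs from K to C, and none runs from C to K either.
So the relative order of K and C is not fixed by the given facts.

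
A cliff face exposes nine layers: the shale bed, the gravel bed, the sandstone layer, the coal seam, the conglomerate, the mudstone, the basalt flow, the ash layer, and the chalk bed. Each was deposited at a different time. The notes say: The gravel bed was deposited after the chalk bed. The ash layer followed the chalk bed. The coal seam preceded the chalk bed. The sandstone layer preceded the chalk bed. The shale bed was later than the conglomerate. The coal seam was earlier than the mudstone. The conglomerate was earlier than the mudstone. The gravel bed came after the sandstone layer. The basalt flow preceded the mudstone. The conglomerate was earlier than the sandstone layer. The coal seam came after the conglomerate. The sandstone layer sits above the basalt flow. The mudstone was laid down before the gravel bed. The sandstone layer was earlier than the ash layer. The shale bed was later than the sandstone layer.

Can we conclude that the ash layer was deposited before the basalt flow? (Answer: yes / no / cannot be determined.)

Tracing the constraints gives the basalt flow → the sandstone layer → the ash layer, so the basalt flow must come before the ash layer.
That means the ash layer cannot be before the basalt flow.

no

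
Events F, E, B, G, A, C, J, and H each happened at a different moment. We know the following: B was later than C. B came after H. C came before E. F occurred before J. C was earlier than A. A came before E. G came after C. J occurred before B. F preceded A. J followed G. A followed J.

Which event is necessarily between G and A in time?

J

Tracing the constraints gives G → J → A, so J sits after G and before A.
No other event is forced both after G and before A.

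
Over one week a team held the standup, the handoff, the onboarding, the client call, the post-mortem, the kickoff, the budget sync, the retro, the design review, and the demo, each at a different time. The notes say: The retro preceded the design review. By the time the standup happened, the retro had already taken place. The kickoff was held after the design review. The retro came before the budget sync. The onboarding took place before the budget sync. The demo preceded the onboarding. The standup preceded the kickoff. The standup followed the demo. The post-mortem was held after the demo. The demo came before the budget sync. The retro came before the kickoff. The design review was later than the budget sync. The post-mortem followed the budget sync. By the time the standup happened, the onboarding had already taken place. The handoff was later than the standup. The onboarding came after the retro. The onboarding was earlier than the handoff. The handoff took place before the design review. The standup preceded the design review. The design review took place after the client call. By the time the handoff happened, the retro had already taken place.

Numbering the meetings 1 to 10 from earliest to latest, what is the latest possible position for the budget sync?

7

The budget sync must come before the design review, the kickoff, and the post-mortem — 3 meetings forced after it.
Everything else can be placed before the budget sync in some valid order, so the budget sync can sit as late as position 10 − 3 = 7.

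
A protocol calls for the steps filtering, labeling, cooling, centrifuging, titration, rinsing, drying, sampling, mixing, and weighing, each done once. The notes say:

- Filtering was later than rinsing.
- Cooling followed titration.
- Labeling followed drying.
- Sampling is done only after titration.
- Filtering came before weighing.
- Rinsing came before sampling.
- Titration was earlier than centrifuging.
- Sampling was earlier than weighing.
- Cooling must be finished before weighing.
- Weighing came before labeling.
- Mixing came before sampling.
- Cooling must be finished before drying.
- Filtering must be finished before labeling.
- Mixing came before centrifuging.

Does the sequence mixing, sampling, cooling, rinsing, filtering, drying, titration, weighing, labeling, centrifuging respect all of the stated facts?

The constraints require titration before sampling, but in the proposed sequence sampling appears ahead of titration. That one violation is enough.

no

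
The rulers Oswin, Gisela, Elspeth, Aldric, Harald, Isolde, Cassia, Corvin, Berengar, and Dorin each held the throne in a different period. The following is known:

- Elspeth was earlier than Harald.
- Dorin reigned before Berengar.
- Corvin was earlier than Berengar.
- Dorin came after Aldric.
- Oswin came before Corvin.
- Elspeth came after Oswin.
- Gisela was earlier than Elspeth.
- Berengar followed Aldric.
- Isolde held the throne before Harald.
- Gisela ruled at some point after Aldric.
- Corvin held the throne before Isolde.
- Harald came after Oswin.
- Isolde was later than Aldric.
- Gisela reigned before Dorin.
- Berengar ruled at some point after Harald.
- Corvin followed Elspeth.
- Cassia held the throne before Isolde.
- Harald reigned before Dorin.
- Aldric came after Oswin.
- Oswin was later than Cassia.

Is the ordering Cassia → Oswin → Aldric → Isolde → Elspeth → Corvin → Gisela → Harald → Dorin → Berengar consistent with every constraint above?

no

The constraints require Gisela before Elspeth, but in the proposed sequence Elspeth appears ahead of Gisela. That one violation is enough.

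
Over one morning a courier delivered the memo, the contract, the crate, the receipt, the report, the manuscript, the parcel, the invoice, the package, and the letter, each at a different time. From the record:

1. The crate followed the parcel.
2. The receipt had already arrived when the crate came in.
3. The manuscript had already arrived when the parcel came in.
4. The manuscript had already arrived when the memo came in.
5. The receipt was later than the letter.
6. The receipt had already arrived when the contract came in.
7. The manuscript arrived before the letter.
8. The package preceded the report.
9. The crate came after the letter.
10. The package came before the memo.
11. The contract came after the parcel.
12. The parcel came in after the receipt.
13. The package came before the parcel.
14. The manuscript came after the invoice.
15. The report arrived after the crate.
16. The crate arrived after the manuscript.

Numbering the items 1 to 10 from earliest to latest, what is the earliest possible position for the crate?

7

The invoice, the letter, the manuscript, the package, the parcel, and the receipt must all come before the crate — 6 forced predecessors.
Nothing else is forced ahead of the crate, so its earliest slot is position 6 + 1 = 7.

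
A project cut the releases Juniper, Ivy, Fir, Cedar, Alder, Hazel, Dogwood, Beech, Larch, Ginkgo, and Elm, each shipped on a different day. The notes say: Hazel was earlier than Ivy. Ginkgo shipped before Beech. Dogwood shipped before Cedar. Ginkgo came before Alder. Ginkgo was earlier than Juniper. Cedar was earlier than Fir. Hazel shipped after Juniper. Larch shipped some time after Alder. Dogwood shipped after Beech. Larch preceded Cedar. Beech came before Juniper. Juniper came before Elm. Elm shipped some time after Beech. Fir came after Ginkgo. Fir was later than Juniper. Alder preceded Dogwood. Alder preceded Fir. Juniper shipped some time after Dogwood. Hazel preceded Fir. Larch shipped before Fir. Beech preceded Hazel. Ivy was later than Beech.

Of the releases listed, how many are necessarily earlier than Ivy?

6

Directly stated before Ivy: Beech and Hazel.
Alder reaches Ivy via Alder → Dogwood → Juniper → Hazel → Ivy.
Dogwood reaches Ivy via Dogwood → Juniper → Hazel → Ivy.
Ginkgo reaches Ivy via Ginkgo → Beech → Ivy.
Likewise Juniper reaches Ivy by chaining the stated constraints.
No chain forces Larch (or any of the others) ahead of Ivy.
That's Alder, Beech, Dogwood, Ginkgo, Hazel, and Juniper — 6 in all.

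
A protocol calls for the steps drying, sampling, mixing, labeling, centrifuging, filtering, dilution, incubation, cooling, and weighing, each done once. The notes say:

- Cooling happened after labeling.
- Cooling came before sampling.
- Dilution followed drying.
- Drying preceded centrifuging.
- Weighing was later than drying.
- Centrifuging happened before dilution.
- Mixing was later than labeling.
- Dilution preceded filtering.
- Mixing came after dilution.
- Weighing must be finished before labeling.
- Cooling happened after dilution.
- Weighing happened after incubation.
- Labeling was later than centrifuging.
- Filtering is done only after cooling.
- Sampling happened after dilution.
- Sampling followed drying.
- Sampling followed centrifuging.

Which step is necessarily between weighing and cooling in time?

Tracing the constraints gives weighing → labeling → cooling, so labeling sits after weighing and before cooling.
No other step is forced both after weighing and before cooling.

labeling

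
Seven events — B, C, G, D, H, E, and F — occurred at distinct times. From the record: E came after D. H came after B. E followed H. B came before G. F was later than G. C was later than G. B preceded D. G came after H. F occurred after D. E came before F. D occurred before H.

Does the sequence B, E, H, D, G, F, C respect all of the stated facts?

The constraints require D before E, but in the proposed sequence E appears ahead of D. That one violation is enough.

no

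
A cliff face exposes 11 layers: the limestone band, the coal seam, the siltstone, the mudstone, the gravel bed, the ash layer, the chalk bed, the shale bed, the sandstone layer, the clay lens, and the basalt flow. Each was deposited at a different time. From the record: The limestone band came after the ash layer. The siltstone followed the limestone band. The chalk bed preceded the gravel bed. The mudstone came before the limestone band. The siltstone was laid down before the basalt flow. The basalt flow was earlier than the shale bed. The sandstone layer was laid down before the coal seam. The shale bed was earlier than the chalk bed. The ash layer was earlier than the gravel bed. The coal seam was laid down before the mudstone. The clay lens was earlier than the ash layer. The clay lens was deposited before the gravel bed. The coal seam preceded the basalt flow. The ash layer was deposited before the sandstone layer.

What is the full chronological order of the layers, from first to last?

The constraints fix every adjacent pair, so only one ordering works:
the clay lens → the ash layer → the sandstone layer → the coal seam → the mudstone → the limestone band → the siltstone → the basalt flow → the shale bed → the chalk bed → the gravel bed.

the clay lens, the ash layer, the sandstone layer, the coal seam, the mudstone, the limestone band, the siltstone, the basalt flow, the shale bed, the chalk bed, the gravel bed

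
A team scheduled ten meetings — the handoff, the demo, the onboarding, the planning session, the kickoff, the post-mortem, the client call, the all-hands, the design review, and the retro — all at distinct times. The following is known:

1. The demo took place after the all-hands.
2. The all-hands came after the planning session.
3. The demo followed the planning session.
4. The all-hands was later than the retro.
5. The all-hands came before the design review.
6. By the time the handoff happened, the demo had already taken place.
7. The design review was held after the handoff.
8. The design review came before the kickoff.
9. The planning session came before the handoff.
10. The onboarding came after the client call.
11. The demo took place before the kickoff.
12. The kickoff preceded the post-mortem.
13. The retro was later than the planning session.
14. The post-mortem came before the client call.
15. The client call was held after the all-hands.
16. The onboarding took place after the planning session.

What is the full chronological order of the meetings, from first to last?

the planning session, the retro, the all-hands, the demo, the handoff, the design review, the kickoff, the post-mortem, the client call, the onboarding

The constraints fix every adjacent pair, so only one ordering works:
the planning session → the retro → the all-hands → the demo → the handoff → the design review → the kickoff → the post-mortem → the client call → the onboarding.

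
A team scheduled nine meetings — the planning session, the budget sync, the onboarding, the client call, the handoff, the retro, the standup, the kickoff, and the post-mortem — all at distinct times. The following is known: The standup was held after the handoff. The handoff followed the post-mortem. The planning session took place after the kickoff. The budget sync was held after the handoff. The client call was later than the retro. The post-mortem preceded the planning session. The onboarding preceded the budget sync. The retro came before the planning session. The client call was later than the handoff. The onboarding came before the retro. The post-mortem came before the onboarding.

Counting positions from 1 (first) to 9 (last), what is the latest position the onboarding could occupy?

5

The onboarding must come before the budget sync, the client call, the planning session, and the retro — 4 meetings forced after it.
Everything else can be placed before the onboarding in some valid order, so the onboarding can sit as late as position 9 − 4 = 5.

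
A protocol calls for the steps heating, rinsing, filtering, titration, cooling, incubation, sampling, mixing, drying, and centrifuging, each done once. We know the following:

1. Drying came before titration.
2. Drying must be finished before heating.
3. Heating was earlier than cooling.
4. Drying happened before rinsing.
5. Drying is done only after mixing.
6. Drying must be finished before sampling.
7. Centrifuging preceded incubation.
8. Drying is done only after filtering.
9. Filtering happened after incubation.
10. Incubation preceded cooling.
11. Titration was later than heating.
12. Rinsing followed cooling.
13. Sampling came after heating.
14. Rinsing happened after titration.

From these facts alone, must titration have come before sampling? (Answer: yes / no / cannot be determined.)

cannot be determined

No chain of stated constraints runs from titration to sampling, and none runs from sampling to titration either.
So the relative order of titration and sampling is not fixed by the given facts.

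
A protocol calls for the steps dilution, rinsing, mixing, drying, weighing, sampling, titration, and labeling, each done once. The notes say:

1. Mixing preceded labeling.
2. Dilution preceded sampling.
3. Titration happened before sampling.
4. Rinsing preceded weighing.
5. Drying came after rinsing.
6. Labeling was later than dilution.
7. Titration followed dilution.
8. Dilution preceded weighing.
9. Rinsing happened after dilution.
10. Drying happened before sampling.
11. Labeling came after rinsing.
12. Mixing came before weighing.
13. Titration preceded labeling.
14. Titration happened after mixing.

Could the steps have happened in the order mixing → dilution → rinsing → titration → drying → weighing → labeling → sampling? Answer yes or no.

yes

Check each stated constraint against the proposed order — e.g. dilution is ahead of sampling; mixing is ahead of labeling. Every pair is in the required order; nothing is violated.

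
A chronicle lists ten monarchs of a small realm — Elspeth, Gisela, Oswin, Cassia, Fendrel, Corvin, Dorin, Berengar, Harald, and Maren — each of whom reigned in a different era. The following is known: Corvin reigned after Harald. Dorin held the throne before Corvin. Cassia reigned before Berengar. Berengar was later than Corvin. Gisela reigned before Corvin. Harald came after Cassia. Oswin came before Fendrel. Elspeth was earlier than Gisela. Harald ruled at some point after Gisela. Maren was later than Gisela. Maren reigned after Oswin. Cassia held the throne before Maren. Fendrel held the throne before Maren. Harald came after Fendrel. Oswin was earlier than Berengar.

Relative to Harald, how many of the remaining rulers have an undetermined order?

Forced before Harald: Cassia, Elspeth, Fendrel, Gisela, and Oswin; forced after Harald: Berengar and Corvin.
That leaves Dorin and Maren with no forced order relative to Harald — 2.

2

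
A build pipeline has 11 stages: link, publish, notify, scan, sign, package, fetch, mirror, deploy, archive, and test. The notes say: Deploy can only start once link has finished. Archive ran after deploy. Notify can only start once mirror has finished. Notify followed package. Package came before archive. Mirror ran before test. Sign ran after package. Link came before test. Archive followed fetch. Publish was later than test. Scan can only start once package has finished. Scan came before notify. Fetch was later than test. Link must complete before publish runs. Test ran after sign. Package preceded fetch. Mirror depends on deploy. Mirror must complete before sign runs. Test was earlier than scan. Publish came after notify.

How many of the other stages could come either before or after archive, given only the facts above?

Forced before archive: deploy, fetch, link, mirror, package, sign, and test.
That leaves notify, publish, and scan with no forced order relative to archive — 3.

3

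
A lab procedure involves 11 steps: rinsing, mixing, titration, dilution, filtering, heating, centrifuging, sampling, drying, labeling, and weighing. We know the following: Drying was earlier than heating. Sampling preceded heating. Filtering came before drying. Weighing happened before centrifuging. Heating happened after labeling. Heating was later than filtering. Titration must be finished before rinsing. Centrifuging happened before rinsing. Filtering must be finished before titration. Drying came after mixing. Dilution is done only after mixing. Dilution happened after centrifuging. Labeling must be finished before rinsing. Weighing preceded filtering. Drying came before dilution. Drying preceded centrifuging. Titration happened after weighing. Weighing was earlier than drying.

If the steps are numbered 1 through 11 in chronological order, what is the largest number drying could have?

Drying must come before centrifuging, dilution, heating, and rinsing — 4 steps forced after it.
Everything else can be placed before drying in some valid order, so drying can sit as late as position 11 − 4 = 7.

7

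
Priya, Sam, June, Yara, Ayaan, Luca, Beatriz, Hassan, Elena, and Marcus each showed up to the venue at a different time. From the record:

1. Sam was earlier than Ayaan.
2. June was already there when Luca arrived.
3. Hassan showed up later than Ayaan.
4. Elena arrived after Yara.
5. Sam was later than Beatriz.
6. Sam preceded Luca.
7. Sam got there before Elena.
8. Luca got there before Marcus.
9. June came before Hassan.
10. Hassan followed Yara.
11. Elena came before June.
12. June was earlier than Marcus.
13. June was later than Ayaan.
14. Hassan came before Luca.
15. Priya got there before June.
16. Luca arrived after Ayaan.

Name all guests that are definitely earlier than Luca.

Ayaan, Beatriz, Elena, Hassan, June, Priya, Sam, Yara

Directly stated before Luca: Ayaan, Hassan, June, and Sam.
Beatriz reaches Luca via Beatriz → Sam → Luca.
Elena reaches Luca via Elena → June → Luca.
Priya reaches Luca via Priya → June → Luca.
Likewise Yara reaches Luca by chaining the stated constraints.
No chain forces Marcus ahead of Luca.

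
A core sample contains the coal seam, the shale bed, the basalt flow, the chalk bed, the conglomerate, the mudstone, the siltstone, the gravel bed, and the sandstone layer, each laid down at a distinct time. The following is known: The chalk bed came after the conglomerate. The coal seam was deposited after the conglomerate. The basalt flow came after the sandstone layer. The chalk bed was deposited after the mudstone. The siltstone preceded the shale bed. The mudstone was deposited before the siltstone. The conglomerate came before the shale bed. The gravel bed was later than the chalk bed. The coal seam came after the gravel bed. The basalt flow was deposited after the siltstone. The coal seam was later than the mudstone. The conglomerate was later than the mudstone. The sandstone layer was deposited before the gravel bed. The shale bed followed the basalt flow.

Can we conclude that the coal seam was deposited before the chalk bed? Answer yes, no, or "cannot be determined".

Tracing the constraints gives the chalk bed → the gravel bed → the coal seam, so the chalk bed must come before the coal seam.
That means the coal seam cannot be before the chalk bed.

no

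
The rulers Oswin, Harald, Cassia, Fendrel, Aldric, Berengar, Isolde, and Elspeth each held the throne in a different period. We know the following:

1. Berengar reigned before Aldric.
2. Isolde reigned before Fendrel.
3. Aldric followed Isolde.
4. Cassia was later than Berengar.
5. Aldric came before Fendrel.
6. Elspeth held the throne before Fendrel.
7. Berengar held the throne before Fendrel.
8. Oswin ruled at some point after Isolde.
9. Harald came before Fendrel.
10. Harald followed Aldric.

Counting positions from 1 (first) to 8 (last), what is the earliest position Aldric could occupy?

3

Berengar and Isolde must both come before Aldric — 2 forced predecessors.
Nothing else is forced ahead of Aldric, so their earliest slot is position 2 + 1 = 3.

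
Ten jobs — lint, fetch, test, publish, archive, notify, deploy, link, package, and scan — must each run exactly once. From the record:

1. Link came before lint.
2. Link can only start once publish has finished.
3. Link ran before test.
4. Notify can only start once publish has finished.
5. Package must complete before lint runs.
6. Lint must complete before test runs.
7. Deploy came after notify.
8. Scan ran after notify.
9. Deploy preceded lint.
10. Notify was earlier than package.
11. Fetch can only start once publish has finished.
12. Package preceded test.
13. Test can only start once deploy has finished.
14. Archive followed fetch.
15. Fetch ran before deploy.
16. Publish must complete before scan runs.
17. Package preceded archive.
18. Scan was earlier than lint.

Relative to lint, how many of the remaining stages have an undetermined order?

Forced before lint: deploy, fetch, link, notify, package, publish, and scan; forced after lint: test.
That leaves archive with no forced order relative to lint — 1.

1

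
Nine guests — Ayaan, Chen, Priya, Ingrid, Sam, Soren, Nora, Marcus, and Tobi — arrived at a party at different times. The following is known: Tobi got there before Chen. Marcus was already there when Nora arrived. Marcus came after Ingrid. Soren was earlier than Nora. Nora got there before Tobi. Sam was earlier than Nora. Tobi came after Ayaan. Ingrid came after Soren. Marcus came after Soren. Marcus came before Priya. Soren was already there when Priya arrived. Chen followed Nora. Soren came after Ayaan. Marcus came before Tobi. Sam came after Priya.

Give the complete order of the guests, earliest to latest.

The constraints fix every adjacent pair, so only one ordering works:
Ayaan → Soren → Ingrid → Marcus → Priya → Sam → Nora → Tobi → Chen.

Ayaan, Soren, Ingrid, Marcus, Priya, Sam, Nora, Tobi, Chen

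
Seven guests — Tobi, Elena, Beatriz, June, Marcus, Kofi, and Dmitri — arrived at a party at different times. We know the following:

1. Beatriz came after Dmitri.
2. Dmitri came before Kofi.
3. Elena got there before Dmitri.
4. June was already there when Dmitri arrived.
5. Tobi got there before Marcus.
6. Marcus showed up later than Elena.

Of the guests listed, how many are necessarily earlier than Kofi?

3

Directly stated before Kofi: Dmitri.
Elena reaches Kofi via Elena → Dmitri → Kofi.
June reaches Kofi via June → Dmitri → Kofi.
That's Dmitri, Elena, and June — 3 in all.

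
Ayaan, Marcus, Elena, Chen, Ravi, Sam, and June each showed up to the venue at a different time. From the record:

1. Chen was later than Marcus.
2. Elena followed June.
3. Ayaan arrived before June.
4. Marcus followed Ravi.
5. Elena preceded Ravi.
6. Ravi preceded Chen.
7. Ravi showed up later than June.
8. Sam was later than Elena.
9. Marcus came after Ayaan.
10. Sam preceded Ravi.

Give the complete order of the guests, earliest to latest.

The constraints fix every adjacent pair, so only one ordering works:
Ayaan → June → Elena → Sam → Ravi → Marcus → Chen.

Ayaan, June, Elena, Sam, Ravi, Marcus, Chen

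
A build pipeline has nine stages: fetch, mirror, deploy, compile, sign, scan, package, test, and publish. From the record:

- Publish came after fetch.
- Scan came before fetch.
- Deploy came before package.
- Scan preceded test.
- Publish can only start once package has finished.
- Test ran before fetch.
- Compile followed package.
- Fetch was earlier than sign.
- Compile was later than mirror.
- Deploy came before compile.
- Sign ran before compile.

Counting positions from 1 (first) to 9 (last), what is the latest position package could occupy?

Package must come before compile and publish — 2 stages forced after it.
Everything else can be placed before package in some valid order, so package can sit as late as position 9 − 2 = 7.

7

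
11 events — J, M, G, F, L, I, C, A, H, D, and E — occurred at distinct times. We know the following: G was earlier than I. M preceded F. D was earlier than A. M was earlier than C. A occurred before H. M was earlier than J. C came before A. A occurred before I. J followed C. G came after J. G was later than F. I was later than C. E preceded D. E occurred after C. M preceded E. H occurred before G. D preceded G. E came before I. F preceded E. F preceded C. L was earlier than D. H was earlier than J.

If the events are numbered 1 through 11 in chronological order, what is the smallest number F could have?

2

M must come before F — 1 forced predecessor.
Nothing else is forced ahead of F, so its earliest slot is position 1 + 1 = 2.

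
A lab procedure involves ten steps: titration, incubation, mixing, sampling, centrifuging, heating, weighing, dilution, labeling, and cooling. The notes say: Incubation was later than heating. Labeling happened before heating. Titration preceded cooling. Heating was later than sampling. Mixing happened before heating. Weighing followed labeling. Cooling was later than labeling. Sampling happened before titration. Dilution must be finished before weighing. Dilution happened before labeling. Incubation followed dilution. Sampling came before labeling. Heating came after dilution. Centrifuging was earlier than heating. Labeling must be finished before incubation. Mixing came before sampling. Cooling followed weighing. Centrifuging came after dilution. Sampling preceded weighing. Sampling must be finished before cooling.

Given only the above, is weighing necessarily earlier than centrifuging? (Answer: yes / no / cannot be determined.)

No chain of stated constraints runs from weighing to centrifuging, and none runs from centrifuging to weighing either.
So the relative order of weighing and centrifuging is not fixed by the given facts.

cannot be determined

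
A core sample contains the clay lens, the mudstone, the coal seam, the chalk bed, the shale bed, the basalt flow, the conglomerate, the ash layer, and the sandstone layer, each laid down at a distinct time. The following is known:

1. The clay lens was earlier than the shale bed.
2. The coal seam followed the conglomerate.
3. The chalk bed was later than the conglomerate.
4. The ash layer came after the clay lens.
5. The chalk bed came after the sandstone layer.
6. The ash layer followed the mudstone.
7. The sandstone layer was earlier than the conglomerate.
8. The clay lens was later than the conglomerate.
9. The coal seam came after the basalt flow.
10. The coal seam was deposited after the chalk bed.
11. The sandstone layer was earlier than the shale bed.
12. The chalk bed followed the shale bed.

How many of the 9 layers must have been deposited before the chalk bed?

Directly stated before the chalk bed: the conglomerate, the sandstone layer, and the shale bed.
The clay lens reaches the chalk bed via the clay lens → the shale bed → the chalk bed.
No chain forces the coal seam (or any of the others) ahead of the chalk bed.
That's the clay lens, the conglomerate, the sandstone layer, and the shale bed — 4 in all.

4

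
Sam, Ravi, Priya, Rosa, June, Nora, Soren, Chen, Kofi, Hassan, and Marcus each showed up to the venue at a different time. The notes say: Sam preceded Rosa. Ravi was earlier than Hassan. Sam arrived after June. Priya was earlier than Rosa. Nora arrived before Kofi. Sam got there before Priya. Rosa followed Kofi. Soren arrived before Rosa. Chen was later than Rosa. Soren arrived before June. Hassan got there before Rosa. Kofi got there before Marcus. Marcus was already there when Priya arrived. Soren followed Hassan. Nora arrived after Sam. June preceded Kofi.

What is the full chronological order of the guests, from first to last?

The constraints fix every adjacent pair, so only one ordering works:
Ravi → Hassan → Soren → June → Sam → Nora → Kofi → Marcus → Priya → Rosa → Chen.

Ravi, Hassan, Soren, June, Sam, Nora, Kofi, Marcus, Priya, Rosa, Chen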